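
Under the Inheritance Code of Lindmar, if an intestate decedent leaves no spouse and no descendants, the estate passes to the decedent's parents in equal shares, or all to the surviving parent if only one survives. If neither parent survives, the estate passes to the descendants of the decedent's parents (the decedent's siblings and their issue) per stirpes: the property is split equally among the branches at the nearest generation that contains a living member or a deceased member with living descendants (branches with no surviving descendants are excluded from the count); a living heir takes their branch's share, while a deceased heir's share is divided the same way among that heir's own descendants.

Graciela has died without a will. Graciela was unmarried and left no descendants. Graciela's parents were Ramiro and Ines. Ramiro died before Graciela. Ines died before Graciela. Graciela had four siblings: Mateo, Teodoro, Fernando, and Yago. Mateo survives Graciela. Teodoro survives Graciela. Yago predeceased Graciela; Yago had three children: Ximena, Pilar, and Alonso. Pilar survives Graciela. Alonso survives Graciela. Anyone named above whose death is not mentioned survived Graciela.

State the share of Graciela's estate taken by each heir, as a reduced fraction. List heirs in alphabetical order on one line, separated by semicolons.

Alonso 1/12; Fernando 1/4; Mateo 1/4; Pilar 1/12; Teodoro 1/4; Ximena 1/12

Neither parent survives and there are no descendants, so the estate passes to Graciela's siblings and their issue per stirpes.
The estate is divided into 4 equal shares of 1/4 among Mateo, Teodoro, Fernando, Yago.
Mateo is living and takes 1/4.
Teodoro is living and takes 1/4.
Fernando is living and takes 1/4.
Yago predeceased; the 1/4 allotted to Yago's branch passes to Yago's issue by representation.
The 1/4 is divided into 3 equal shares of 1/12 among Ximena, Pilar, Alonso.
Ximena is living and takes 1/12.
Pilar is living and takes 1/12.
Alonso is living and takes 1/12.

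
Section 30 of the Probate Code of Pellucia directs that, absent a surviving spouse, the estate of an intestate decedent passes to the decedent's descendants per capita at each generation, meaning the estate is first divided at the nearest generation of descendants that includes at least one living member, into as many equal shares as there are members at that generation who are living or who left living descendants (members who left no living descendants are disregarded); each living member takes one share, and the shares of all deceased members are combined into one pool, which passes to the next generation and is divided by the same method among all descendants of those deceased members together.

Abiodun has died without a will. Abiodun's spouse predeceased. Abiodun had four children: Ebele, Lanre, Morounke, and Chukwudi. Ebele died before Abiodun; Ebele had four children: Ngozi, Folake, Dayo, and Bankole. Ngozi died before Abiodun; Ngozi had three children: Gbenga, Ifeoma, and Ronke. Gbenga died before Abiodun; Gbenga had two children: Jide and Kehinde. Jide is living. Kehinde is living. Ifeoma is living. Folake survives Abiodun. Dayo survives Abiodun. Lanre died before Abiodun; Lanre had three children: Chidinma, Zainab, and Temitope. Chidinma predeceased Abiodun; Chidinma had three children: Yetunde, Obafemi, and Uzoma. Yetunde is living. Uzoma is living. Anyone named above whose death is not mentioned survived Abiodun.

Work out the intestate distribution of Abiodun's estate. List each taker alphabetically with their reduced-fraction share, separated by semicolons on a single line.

Bankole 1/14; Chukwudi 1/4; Dayo 1/14; Folake 1/14; Ifeoma 1/42; Jide 1/84; Kehinde 1/84; Morounke 1/4; Obafemi 1/42; Ronke 1/42; Temitope 1/14; Uzoma 1/42; Yetunde 1/42; Zainab 1/14

There is no surviving spouse, so the entire estate passes to Abiodun's descendants per capita at each generation.
At generation 1 (Ebele, Lanre, Morounke, Chukwudi) there are 4 shares of (1)/4 = 1/4 each.
Living: Morounke and Chukwudi — each takes 1/4.
Deceased: Ebele and Lanre. Their combined 1/2 is pooled and carried to generation 2.
At generation 2 (Ngozi, Folake, Dayo, Bankole, Chidinma, Zainab, Temitope) there are 7 shares of (1/2)/7 = 1/14 each.
Living: Folake, Dayo, Bankole, Zainab, and Temitope — each takes 1/14.
Deceased: Ngozi and Chidinma. Their combined 1/7 is pooled and carried to generation 3.
At generation 3 (Gbenga, Ifeoma, Ronke, Yetunde, Obafemi, Uzoma) there are 6 shares of (1/7)/6 = 1/42 each.
Living: Ifeoma, Ronke, Yetunde, Obafemi, and Uzoma — each takes 1/42.
Deceased: Gbenga. That 1/42 share is carried to generation 4.
At generation 4 (Jide, Kehinde) there are 2 shares of (1/42)/2 = 1/84 each.
Living: Jide and Kehinde — each takes 1/84.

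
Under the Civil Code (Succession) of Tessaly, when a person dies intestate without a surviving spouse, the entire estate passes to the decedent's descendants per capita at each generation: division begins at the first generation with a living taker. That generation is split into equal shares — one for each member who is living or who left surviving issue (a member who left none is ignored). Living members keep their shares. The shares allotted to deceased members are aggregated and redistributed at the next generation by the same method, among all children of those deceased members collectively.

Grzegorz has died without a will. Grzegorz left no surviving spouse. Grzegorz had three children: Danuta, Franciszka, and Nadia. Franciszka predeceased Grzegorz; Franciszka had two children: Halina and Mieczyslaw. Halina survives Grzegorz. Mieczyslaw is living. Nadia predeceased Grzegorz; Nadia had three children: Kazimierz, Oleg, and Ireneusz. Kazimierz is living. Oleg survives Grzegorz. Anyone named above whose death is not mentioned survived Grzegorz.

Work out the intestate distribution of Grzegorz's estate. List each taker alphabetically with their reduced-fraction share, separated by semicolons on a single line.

There is no surviving spouse, so the entire estate passes to Grzegorz's descendants per capita at each generation.
At generation 1 (Danuta, Franciszka, Nadia) there are 3 shares of (1)/3 = 1/3 each.
Living: Danuta — each takes 1/3.
Deceased: Franciszka and Nadia. Their combined 2/3 is pooled and carried to generation 2.
At generation 2 (Halina, Mieczyslaw, Kazimierz, Oleg, Ireneusz) there are 5 shares of (2/3)/5 = 2/15 each.
Living: Halina, Mieczyslaw, Kazimierz, Oleg, and Ireneusz — each takes 2/15.

Danuta 1/3; Halina 2/15; Ireneusz 2/15; Kazimierz 2/15; Mieczyslaw 2/15; Oleg 2/15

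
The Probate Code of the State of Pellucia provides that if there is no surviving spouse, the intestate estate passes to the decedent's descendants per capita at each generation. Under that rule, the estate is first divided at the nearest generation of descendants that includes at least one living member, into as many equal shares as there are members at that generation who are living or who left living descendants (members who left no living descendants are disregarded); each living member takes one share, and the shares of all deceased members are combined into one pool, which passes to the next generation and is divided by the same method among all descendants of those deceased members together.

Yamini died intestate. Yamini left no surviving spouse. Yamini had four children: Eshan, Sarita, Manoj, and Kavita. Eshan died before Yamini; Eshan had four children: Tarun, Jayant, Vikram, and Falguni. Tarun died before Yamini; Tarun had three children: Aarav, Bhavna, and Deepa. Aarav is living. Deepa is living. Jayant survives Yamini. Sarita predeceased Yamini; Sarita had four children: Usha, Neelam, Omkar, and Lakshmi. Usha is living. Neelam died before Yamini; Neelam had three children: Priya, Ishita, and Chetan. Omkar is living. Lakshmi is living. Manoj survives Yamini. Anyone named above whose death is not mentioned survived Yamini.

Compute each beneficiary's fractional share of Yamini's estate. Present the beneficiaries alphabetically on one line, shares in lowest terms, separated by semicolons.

Aarav 1/48; Bhavna 1/48; Chetan 1/48; Deepa 1/48; Falguni 1/16; Ishita 1/48; Jayant 1/16; Kavita 1/4; Lakshmi 1/16; Manoj 1/4; Omkar 1/16; Priya 1/48; Usha 1/16; Vikram 1/16

There is no surviving spouse, so the entire estate passes to Yamini's descendants per capita at each generation.
At generation 1 (Eshan, Sarita, Manoj, Kavita) there are 4 shares of (1)/4 = 1/4 each.
Living: Manoj and Kavita — each takes 1/4.
Deceased: Eshan and Sarita. Their combined 1/2 is pooled and carried to generation 2.
At generation 2 (Tarun, Jayant, Vikram, Falguni, Usha, Neelam, Omkar, Lakshmi) there are 8 shares of (1/2)/8 = 1/16 each.
Living: Jayant, Vikram, Falguni, Usha, Omkar, and Lakshmi — each takes 1/16.
Deceased: Tarun and Neelam. Their combined 1/8 is pooled and carried to generation 3.
At generation 3 (Aarav, Bhavna, Deepa, Priya, Ishita, Chetan) there are 6 shares of (1/8)/6 = 1/48 each.
Living: Aarav, Bhavna, Deepa, Priya, Ishita, and Chetan — each takes 1/48.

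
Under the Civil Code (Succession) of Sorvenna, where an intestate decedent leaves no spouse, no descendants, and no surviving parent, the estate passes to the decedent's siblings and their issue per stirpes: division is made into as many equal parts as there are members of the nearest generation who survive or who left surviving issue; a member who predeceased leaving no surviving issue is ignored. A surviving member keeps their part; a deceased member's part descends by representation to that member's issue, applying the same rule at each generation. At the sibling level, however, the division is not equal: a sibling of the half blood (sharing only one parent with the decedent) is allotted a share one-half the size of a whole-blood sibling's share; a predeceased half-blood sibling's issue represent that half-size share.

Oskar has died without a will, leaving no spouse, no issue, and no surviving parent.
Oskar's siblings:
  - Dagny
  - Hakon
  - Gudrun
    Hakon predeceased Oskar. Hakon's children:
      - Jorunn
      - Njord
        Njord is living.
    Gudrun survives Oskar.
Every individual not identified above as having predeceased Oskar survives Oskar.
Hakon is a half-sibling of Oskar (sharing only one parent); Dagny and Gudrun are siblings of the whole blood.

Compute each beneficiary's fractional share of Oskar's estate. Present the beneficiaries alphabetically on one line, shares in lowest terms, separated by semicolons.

No spouse, descendants, or parent survives, so the estate passes to Oskar's siblings per stirpes.
Half-blood siblings count for one-half the weight of whole-blood siblings at the initial division.
Dividing 1 in proportion to weights (total weight 5/2): Dagny (weight 1) → 2/5; Hakon (weight 1/2) → 1/5; Gudrun (weight 1) → 2/5.
Dagny is living and takes 2/5.
Hakon predeceased; the 1/5 allotted to Hakon's branch passes to Hakon's issue by representation.
The 1/5 is divided into 2 equal shares of 1/10 among Jorunn, Njord.
Jorunn is living and takes 1/10.
Njord is living and takes 1/10.
Gudrun is living and takes 2/5.

Dagny 2/5; Gudrun 2/5; Jorunn 1/10; Njord 1/10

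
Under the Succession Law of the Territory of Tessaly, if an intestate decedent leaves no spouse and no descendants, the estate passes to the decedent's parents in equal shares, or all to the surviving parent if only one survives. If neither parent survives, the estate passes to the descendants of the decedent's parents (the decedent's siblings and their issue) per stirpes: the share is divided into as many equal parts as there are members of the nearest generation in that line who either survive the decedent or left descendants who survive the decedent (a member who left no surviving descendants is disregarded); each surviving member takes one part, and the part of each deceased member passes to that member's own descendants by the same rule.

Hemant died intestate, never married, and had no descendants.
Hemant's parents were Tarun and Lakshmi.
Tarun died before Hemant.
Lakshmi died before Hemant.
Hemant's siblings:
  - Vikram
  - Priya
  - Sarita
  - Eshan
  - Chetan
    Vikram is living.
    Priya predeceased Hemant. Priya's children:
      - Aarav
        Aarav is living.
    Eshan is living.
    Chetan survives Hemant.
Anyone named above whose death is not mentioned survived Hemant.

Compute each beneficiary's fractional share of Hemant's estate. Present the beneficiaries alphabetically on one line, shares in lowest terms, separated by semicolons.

Neither parent survives and there are no descendants, so the estate passes to Hemant's siblings and their issue per stirpes.
The estate is divided into 5 equal shares of 1/5 among Vikram, Priya, Sarita, Eshan, Chetan.
Vikram is living and takes 1/5.
Priya predeceased; the 1/5 allotted to Priya's branch passes to Priya's issue by representation.
Aarav is the sole taker at this level and receives the full 1/5.
Sarita is living and takes 1/5.
Eshan is living and takes 1/5.
Chetan is living and takes 1/5.

Aarav 1/5; Chetan 1/5; Eshan 1/5; Sarita 1/5; Vikram 1/5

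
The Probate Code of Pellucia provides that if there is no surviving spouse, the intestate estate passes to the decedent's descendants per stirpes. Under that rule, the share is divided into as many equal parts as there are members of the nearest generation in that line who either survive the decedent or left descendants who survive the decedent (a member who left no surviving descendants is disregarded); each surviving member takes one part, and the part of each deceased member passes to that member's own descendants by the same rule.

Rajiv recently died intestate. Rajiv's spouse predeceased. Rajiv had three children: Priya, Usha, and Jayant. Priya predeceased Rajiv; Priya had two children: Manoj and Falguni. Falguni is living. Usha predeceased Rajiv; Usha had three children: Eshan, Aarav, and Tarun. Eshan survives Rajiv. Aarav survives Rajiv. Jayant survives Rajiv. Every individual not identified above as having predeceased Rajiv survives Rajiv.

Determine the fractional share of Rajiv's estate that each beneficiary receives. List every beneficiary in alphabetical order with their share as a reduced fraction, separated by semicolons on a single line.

Aarav 1/9; Eshan 1/9; Falguni 1/6; Jayant 1/3; Manoj 1/6; Tarun 1/9

There is no surviving spouse, so the entire estate passes to Rajiv's descendants per stirpes.
The estate is divided into 3 equal shares of 1/3 among Priya, Usha, Jayant.
Priya predeceased; the 1/3 allotted to Priya's branch passes to Priya's issue by representation.
The 1/3 is divided into 2 equal shares of 1/6 among Manoj, Falguni.
Manoj is living and takes 1/6.
Falguni is living and takes 1/6.
Usha predeceased; the 1/3 allotted to Usha's branch passes to Usha's issue by representation.
The 1/3 is divided into 3 equal shares of 1/9 among Eshan, Aarav, Tarun.
Eshan is living and takes 1/9.
Aarav is living and takes 1/9.
Tarun is living and takes 1/9.
Jayant is living and takes 1/3.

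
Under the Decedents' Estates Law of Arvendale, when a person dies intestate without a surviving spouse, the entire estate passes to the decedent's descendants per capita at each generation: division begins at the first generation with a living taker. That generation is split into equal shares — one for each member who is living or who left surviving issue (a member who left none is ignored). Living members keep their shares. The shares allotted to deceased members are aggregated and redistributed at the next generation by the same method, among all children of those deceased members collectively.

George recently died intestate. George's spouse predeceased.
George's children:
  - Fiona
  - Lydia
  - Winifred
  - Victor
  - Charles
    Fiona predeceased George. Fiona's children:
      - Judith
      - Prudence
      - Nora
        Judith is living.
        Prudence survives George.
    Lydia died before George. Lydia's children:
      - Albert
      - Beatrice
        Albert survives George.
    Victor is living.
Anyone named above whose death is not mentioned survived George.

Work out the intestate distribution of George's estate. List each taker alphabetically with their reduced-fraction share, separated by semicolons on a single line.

Albert 2/25; Beatrice 2/25; Charles 1/5; Judith 2/25; Nora 2/25; Prudence 2/25; Victor 1/5; Winifred 1/5

There is no surviving spouse, so the entire estate passes to George's descendants per capita at each generation.
At generation 1 (Fiona, Lydia, Winifred, Victor, Charles) there are 5 shares of (1)/5 = 1/5 each.
Living: Winifred, Victor, and Charles — each takes 1/5.
Deceased: Fiona and Lydia. Their combined 2/5 is pooled and carried to generation 2.
At generation 2 (Judith, Prudence, Nora, Albert, Beatrice) there are 5 shares of (2/5)/5 = 2/25 each.
Living: Judith, Prudence, Nora, Albert, and Beatrice — each takes 2/25.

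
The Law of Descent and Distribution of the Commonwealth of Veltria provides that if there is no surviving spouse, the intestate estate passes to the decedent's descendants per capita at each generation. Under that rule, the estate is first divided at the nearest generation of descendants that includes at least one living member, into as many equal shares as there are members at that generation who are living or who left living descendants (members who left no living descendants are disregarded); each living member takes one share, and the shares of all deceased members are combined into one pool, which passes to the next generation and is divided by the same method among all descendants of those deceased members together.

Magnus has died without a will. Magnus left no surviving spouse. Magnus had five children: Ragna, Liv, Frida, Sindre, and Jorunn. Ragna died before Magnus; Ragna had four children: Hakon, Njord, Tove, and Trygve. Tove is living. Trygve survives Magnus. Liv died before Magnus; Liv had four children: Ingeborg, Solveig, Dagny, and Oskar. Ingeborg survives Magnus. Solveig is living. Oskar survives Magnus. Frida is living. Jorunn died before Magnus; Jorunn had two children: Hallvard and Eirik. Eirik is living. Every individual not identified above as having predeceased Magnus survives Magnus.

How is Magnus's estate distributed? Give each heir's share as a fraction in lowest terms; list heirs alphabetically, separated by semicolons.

There is no surviving spouse, so the entire estate passes to Magnus's descendants per capita at each generation.
At generation 1 (Ragna, Liv, Frida, Sindre, Jorunn) there are 5 shares of (1)/5 = 1/5 each.
Living: Frida and Sindre — each takes 1/5.
Deceased: Ragna, Liv, and Jorunn. Their combined 3/5 is pooled and carried to generation 2.
At generation 2 (Hakon, Njord, Tove, Trygve, Ingeborg, Solveig, Dagny, Oskar, Hallvard, Eirik) there are 10 shares of (3/5)/10 = 3/50 each.
Living: Hakon, Njord, Tove, Trygve, Ingeborg, Solveig, Dagny, Oskar, Hallvard, and Eirik — each takes 3/50.

Dagny 3/50; Eirik 3/50; Frida 1/5; Hakon 3/50; Hallvard 3/50; Ingeborg 3/50; Njord 3/50; Oskar 3/50; Sindre 1/5; Solveig 3/50; Tove 3/50; Trygve 3/50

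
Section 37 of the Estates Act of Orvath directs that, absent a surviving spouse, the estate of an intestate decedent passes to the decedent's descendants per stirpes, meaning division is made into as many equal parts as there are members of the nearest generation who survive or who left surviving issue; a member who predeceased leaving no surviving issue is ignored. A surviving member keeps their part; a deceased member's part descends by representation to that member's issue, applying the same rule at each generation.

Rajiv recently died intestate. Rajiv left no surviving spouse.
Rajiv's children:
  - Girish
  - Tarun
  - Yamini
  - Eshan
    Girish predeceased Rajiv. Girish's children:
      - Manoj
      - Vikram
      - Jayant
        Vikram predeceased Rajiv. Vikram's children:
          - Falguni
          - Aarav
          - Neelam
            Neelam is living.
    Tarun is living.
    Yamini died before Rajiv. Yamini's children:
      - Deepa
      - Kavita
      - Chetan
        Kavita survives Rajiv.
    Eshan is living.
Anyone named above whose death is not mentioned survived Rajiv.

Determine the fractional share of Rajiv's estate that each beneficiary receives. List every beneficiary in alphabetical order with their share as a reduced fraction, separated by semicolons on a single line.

Aarav 1/36; Chetan 1/12; Deepa 1/12; Eshan 1/4; Falguni 1/36; Jayant 1/12; Kavita 1/12; Manoj 1/12; Neelam 1/36; Tarun 1/4

There is no surviving spouse, so the entire estate passes to Rajiv's descendants per stirpes.
The estate is divided into 4 equal shares of 1/4 among Girish, Tarun, Yamini, Eshan.
Girish predeceased; the 1/4 allotted to Girish's branch passes to Girish's issue by representation.
The 1/4 is divided into 3 equal shares of 1/12 among Manoj, Vikram, Jayant.
Manoj is living and takes 1/12.
Vikram predeceased; the 1/12 allotted to Vikram's branch passes to Vikram's issue by representation.
The 1/12 is divided into 3 equal shares of 1/36 among Falguni, Aarav, Neelam.
Falguni is living and takes 1/36.
Aarav is living and takes 1/36.
Neelam is living and takes 1/36.
Jayant is living and takes 1/12.
Tarun is living and takes 1/4.
Yamini predeceased; the 1/4 allotted to Yamini's branch passes to Yamini's issue by representation.
The 1/4 is divided into 3 equal shares of 1/12 among Deepa, Kavita, Chetan.
Deepa is living and takes 1/12.
Kavita is living and takes 1/12.
Chetan is living and takes 1/12.
Eshan is living and takes 1/4.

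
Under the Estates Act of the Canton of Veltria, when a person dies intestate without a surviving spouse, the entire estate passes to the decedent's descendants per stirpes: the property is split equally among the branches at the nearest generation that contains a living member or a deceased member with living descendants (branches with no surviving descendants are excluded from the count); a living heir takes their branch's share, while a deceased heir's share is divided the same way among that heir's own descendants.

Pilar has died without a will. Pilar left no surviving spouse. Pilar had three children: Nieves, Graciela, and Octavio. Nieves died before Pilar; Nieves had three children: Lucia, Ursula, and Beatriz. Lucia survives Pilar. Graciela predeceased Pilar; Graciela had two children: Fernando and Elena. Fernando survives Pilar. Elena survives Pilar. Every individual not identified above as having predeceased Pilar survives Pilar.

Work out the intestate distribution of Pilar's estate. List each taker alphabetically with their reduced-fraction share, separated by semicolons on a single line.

There is no surviving spouse, so the entire estate passes to Pilar's descendants per stirpes.
The estate is divided into 3 equal shares of 1/3 among Nieves, Graciela, Octavio.
Nieves predeceased; the 1/3 allotted to Nieves's branch passes to Nieves's issue by representation.
The 1/3 is divided into 3 equal shares of 1/9 among Lucia, Ursula, Beatriz.
Lucia is living and takes 1/9.
Ursula is living and takes 1/9.
Beatriz is living and takes 1/9.
Graciela predeceased; the 1/3 allotted to Graciela's branch passes to Graciela's issue by representation.
The 1/3 is divided into 2 equal shares of 1/6 among Fernando, Elena.
Fernando is living and takes 1/6.
Elena is living and takes 1/6.
Octavio is living and takes 1/3.

Beatriz 1/9; Elena 1/6; Fernando 1/6; Lucia 1/9; Octavio 1/3; Ursula 1/9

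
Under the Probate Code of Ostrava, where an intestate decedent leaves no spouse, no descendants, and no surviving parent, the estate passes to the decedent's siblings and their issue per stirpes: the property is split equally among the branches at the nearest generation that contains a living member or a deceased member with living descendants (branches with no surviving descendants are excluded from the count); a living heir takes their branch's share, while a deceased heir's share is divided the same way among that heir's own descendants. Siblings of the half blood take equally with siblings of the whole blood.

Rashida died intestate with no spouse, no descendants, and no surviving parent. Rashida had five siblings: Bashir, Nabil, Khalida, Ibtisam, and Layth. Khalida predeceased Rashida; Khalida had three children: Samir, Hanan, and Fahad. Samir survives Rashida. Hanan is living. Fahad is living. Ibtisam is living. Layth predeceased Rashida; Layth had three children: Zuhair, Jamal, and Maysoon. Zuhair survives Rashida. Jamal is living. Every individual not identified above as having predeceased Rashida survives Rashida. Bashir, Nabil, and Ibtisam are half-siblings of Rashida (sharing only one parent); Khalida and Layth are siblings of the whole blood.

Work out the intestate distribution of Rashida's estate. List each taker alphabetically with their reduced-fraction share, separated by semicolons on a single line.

No spouse, descendants, or parent survives, so the estate passes to Rashida's siblings per stirpes.
Half-blood and whole-blood siblings take equally under the stated rule.
The estate is divided into 5 equal shares of 1/5 among Bashir, Nabil, Khalida, Ibtisam, Layth.
Bashir is living and takes 1/5.
Nabil is living and takes 1/5.
Khalida predeceased; the 1/5 allotted to Khalida's branch passes to Khalida's issue by representation.
The 1/5 is divided into 3 equal shares of 1/15 among Samir, Hanan, Fahad.
Samir is living and takes 1/15.
Hanan is living and takes 1/15.
Fahad is living and takes 1/15.
Ibtisam is living and takes 1/5.
Layth predeceased; the 1/5 allotted to Layth's branch passes to Layth's issue by representation.
The 1/5 is divided into 3 equal shares of 1/15 among Zuhair, Jamal, Maysoon.
Zuhair is living and takes 1/15.
Jamal is living and takes 1/15.
Maysoon is living and takes 1/15.

Bashir 1/5; Fahad 1/15; Hanan 1/15; Ibtisam 1/5; Jamal 1/15; Maysoon 1/15; Nabil 1/5; Samir 1/15; Zuhair 1/15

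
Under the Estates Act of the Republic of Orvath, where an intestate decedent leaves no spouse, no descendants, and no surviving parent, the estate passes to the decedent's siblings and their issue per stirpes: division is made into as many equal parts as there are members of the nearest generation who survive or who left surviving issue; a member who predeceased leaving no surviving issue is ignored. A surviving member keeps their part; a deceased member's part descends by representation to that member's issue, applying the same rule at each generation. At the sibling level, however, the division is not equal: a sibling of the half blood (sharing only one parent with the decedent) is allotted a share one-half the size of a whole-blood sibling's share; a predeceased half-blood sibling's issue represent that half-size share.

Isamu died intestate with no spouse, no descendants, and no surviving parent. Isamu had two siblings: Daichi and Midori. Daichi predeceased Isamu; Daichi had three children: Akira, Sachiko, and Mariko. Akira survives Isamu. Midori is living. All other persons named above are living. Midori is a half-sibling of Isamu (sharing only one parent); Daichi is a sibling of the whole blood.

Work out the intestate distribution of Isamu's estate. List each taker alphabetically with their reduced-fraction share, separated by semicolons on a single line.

No spouse, descendants, or parent survives, so the estate passes to Isamu's siblings per stirpes.
Half-blood siblings count for one-half the weight of whole-blood siblings at the initial division.
Dividing 1 in proportion to weights (total weight 3/2): Daichi (weight 1) → 2/3; Midori (weight 1/2) → 1/3.
Daichi predeceased; the 2/3 allotted to Daichi's branch passes to Daichi's issue by representation.
The 2/3 is divided into 3 equal shares of 2/9 among Akira, Sachiko, Mariko.
Akira is living and takes 2/9.
Sachiko is living and takes 2/9.
Mariko is living and takes 2/9.
Midori is living and takes 1/3.

Akira 2/9; Mariko 2/9; Midori 1/3; Sachiko 2/9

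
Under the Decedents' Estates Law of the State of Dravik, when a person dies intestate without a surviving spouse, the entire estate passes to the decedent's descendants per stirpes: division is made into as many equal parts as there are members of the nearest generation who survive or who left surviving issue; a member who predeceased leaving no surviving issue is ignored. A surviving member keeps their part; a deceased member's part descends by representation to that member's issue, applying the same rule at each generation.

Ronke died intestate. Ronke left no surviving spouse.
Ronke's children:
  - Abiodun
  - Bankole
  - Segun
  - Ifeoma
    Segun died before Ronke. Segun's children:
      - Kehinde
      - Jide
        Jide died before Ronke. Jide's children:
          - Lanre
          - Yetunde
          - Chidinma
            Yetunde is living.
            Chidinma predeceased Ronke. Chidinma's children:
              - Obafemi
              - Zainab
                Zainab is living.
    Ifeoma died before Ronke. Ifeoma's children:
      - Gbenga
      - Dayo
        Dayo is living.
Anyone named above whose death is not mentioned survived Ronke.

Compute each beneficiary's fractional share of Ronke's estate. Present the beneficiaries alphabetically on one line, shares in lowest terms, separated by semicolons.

There is no surviving spouse, so the entire estate passes to Ronke's descendants per stirpes.
The estate is divided into 4 equal shares of 1/4 among Abiodun, Bankole, Segun, Ifeoma.
Abiodun is living and takes 1/4.
Bankole is living and takes 1/4.
Segun predeceased; the 1/4 allotted to Segun's branch passes to Segun's issue by representation.
The 1/4 is divided into 2 equal shares of 1/8 among Kehinde, Jide.
Kehinde is living and takes 1/8.
Jide predeceased; the 1/8 allotted to Jide's branch passes to Jide's issue by representation.
The 1/8 is divided into 3 equal shares of 1/24 among Lanre, Yetunde, Chidinma.
Lanre is living and takes 1/24.
Yetunde is living and takes 1/24.
Chidinma predeceased; the 1/24 allotted to Chidinma's branch passes to Chidinma's issue by representation.
The 1/24 is divided into 2 equal shares of 1/48 among Obafemi, Zainab.
Obafemi is living and takes 1/48.
Zainab is living and takes 1/48.
Ifeoma predeceased; the 1/4 allotted to Ifeoma's branch passes to Ifeoma's issue by representation.
The 1/4 is divided into 2 equal shares of 1/8 among Gbenga, Dayo.
Gbenga is living and takes 1/8.
Dayo is living and takes 1/8.

Abiodun 1/4; Bankole 1/4; Dayo 1/8; Gbenga 1/8; Kehinde 1/8; Lanre 1/24; Obafemi 1/48; Yetunde 1/24; Zainab 1/48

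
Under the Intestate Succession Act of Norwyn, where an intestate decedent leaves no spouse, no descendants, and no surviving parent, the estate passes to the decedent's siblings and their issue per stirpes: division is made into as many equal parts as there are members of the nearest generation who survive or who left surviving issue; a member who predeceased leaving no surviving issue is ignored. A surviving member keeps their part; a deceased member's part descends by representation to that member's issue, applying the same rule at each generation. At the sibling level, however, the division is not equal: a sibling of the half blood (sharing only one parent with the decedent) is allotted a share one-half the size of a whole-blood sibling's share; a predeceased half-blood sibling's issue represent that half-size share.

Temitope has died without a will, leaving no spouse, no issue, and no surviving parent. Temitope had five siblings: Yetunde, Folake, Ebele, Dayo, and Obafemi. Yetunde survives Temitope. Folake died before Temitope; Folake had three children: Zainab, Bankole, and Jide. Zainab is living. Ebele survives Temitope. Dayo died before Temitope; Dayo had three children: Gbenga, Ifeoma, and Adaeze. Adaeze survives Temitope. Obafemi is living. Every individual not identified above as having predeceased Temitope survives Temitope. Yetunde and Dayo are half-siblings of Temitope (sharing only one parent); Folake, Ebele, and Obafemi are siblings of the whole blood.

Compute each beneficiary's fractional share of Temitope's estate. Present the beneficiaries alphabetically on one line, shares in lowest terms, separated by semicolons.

Adaeze 1/24; Bankole 1/12; Ebele 1/4; Gbenga 1/24; Ifeoma 1/24; Jide 1/12; Obafemi 1/4; Yetunde 1/8; Zainab 1/12

No spouse, descendants, or parent survives, so the estate passes to Temitope's siblings per stirpes.
Half-blood siblings count for one-half the weight of whole-blood siblings at the initial division.
Dividing 1 in proportion to weights (total weight 4): Yetunde (weight 1/2) → 1/8; Folake (weight 1) → 1/4; Ebele (weight 1) → 1/4; Dayo (weight 1/2) → 1/8; Obafemi (weight 1) → 1/4.
Yetunde is living and takes 1/8.
Folake predeceased; the 1/4 allotted to Folake's branch passes to Folake's issue by representation.
The 1/4 is divided into 3 equal shares of 1/12 among Zainab, Bankole, Jide.
Zainab is living and takes 1/12.
Bankole is living and takes 1/12.
Jide is living and takes 1/12.
Ebele is living and takes 1/4.
Dayo predeceased; the 1/8 allotted to Dayo's branch passes to Dayo's issue by representation.
The 1/8 is divided into 3 equal shares of 1/24 among Gbenga, Ifeoma, Adaeze.
Gbenga is living and takes 1/24.
Ifeoma is living and takes 1/24.
Adaeze is living and takes 1/24.
Obafemi is living and takes 1/4.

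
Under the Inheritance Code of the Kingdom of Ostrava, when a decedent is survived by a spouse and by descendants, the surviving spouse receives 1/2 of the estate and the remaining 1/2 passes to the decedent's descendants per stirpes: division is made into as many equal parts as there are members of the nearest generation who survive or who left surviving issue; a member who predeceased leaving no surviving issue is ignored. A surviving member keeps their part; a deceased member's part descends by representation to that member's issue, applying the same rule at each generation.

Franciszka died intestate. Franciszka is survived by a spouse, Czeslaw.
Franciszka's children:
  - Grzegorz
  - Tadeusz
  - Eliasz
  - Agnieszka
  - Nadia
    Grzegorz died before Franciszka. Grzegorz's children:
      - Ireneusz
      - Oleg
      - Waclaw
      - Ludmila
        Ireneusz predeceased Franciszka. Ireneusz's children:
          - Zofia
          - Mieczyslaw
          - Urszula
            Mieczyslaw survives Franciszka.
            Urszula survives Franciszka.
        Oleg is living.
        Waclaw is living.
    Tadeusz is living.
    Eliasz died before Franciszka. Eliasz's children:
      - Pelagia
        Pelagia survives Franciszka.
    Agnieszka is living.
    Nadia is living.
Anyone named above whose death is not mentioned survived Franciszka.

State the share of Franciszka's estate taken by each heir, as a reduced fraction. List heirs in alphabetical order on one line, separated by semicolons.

Czeslaw, as surviving spouse, takes 1/2.
The remaining 1/2 passes to Franciszka's descendants per stirpes.
The 1/2 is divided into 5 equal shares of 1/10 among Grzegorz, Tadeusz, Eliasz, Agnieszka, Nadia.
Grzegorz predeceased; the 1/10 allotted to Grzegorz's branch passes to Grzegorz's issue by representation.
The 1/10 is divided into 4 equal shares of 1/40 among Ireneusz, Oleg, Waclaw, Ludmila.
Ireneusz predeceased; the 1/40 allotted to Ireneusz's branch passes to Ireneusz's issue by representation.
The 1/40 is divided into 3 equal shares of 1/120 among Zofia, Mieczyslaw, Urszula.
Zofia is living and takes 1/120.
Mieczyslaw is living and takes 1/120.
Urszula is living and takes 1/120.
Oleg is living and takes 1/40.
Waclaw is living and takes 1/40.
Ludmila is living and takes 1/40.
Tadeusz is living and takes 1/10.
Eliasz predeceased; the 1/10 allotted to Eliasz's branch passes to Eliasz's issue by representation.
Pelagia is the sole taker at this level and receives the full 1/10.
Agnieszka is living and takes 1/10.
Nadia is living and takes 1/10.

Agnieszka 1/10; Czeslaw 1/2; Ludmila 1/40; Mieczyslaw 1/120; Nadia 1/10; Oleg 1/40; Pelagia 1/10; Tadeusz 1/10; Urszula 1/120; Waclaw 1/40; Zofia 1/120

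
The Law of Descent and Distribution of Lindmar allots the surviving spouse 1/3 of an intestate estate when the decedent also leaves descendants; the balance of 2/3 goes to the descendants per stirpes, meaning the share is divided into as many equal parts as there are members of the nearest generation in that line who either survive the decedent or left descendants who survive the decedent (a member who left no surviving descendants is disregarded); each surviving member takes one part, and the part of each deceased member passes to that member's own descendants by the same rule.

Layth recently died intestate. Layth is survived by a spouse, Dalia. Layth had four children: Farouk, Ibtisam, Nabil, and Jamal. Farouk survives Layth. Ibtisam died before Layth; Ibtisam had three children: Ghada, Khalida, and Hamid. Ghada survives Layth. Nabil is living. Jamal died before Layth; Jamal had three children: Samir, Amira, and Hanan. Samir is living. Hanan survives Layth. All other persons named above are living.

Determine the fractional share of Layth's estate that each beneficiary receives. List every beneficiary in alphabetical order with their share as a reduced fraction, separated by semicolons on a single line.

Amira 1/18; Dalia 1/3; Farouk 1/6; Ghada 1/18; Hamid 1/18; Hanan 1/18; Khalida 1/18; Nabil 1/6; Samir 1/18

Dalia, as surviving spouse, takes 1/3.
The remaining 2/3 passes to Layth's descendants per stirpes.
The 2/3 is divided into 4 equal shares of 1/6 among Farouk, Ibtisam, Nabil, Jamal.
Farouk is living and takes 1/6.
Ibtisam predeceased; the 1/6 allotted to Ibtisam's branch passes to Ibtisam's issue by representation.
The 1/6 is divided into 3 equal shares of 1/18 among Ghada, Khalida, Hamid.
Ghada is living and takes 1/18.
Khalida is living and takes 1/18.
Hamid is living and takes 1/18.
Nabil is living and takes 1/6.
Jamal predeceased; the 1/6 allotted to Jamal's branch passes to Jamal's issue by representation.
The 1/6 is divided into 3 equal shares of 1/18 among Samir, Amira, Hanan.
Samir is living and takes 1/18.
Amira is living and takes 1/18.
Hanan is living and takes 1/18.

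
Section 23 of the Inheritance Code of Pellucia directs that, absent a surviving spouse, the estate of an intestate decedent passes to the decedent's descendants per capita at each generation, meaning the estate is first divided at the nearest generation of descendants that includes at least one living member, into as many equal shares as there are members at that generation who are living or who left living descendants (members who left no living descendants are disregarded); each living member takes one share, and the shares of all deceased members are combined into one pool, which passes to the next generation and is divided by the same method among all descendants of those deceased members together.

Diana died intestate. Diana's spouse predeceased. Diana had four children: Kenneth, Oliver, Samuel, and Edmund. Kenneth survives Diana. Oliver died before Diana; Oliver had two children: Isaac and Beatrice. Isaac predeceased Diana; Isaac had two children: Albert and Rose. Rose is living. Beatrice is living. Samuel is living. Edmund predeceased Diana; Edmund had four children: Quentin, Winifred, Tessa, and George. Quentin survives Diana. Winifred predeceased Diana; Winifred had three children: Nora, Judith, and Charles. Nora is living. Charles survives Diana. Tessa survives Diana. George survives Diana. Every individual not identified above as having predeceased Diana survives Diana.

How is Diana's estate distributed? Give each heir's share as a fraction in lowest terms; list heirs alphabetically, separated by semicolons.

There is no surviving spouse, so the entire estate passes to Diana's descendants per capita at each generation.
At generation 1 (Kenneth, Oliver, Samuel, Edmund) there are 4 shares of (1)/4 = 1/4 each.
Living: Kenneth and Samuel — each takes 1/4.
Deceased: Oliver and Edmund. Their combined 1/2 is pooled and carried to generation 2.
At generation 2 (Isaac, Beatrice, Quentin, Winifred, Tessa, George) there are 6 shares of (1/2)/6 = 1/12 each.
Living: Beatrice, Quentin, Tessa, and George — each takes 1/12.
Deceased: Isaac and Winifred. Their combined 1/6 is pooled and carried to generation 3.
At generation 3 (Albert, Rose, Nora, Judith, Charles) there are 5 shares of (1/6)/5 = 1/30 each.
Living: Albert, Rose, Nora, Judith, and Charles — each takes 1/30.

Albert 1/30; Beatrice 1/12; Charles 1/30; George 1/12; Judith 1/30; Kenneth 1/4; Nora 1/30; Quentin 1/12; Rose 1/30; Samuel 1/4; Tessa 1/12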